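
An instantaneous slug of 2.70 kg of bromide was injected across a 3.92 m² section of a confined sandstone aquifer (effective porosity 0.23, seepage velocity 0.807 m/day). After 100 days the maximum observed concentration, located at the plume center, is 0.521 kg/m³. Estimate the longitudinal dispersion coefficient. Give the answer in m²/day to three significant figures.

At the plume center C_max = M/(n_e·A·√(4πDt)), so D = M²/(4πt·(n_e·A·C_max)²).
n_e·A·C_max = 0.23 × 3.92 × 0.521 = 0.4697 kg/m.
D = 2.70²/(4π × 100 × 0.4697²) = 0.0263 m²/day.

0.0263 m²/day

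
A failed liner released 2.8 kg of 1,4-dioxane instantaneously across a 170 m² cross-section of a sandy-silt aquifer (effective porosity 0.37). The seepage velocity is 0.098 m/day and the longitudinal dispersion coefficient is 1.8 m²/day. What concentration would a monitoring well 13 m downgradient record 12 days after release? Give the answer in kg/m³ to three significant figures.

0.000536 kg/m³

For an instantaneous plane source, C(x,t) = M/(n_e·A·√(4πDt)) · exp(−(x−vt)²/(4Dt)), with n_e·A the pore (flow) area.
Plume center vt = 0.098 × 12 = 1.176 m, so the well at 13 m is 11.824 m downgradient of the peak.
√(4πDt) = 16.48 m, giving peak height M/(n_e·A·√(4πDt)) = 2.8/(0.37 × 170 × 16.48) = 0.002701 kg/m³.
(x−vt)²/(4Dt) = (11.824)²/(4 × 1.8 × 12) = 1.618; exp(−1.618) = 0.1983.
C = 0.002701 × 0.1983 = 0.000536 kg/m³.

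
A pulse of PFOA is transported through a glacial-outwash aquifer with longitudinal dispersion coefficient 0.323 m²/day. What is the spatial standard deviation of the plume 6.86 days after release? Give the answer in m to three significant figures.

2.11 m

Dispersive spreading gives a Gaussian with σ² = 2Dt; advection only shifts the center.
σ = √(2 × 0.323 × 6.86) = 2.11 m.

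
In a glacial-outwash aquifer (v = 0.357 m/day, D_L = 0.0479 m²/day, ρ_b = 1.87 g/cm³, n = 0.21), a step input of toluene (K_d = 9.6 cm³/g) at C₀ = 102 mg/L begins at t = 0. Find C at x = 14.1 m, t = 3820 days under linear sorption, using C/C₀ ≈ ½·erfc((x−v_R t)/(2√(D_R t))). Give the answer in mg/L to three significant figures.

80.7 mg/L

Retardation factor R = 1 + ρ_b·K_d/n = 1 + 1.87 × 9.6/0.21 = 86.49.
Sorption retards both mechanisms: v_R = v/R = 0.004128 m/day, D_R = D/R = 0.0005538 m²/day.
v_R·t = 0.004128 × 3820 = 15.76896 m; 2√(D_R t) = 2.909 m; argument = (14.1 − 15.76896)/2.909 = -0.5737.
C = C₀ × ½·erfc(-0.5737) = 102 × 0.7914 = 80.7 mg/L.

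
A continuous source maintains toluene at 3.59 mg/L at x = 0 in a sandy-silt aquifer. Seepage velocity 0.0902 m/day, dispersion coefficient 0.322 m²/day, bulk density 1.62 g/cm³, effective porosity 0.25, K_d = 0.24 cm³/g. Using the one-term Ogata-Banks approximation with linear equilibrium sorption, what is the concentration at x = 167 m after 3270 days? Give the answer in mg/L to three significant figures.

Retardation factor R = 1 + ρ_b·K_d/n = 1 + 1.62 × 0.24/0.25 = 2.555.
Sorption retards both mechanisms: v_R = v/R = 0.03530 m/day, D_R = D/R = 0.1260 m²/day.
v_R·t = 0.03530 × 3270 = 115.431 m; 2√(D_R t) = 40.60 m; argument = (167 − 115.431)/40.60 = 1.270.
C = C₀ × ½·erfc(1.270) = 3.59 × 0.03624 = 0.130 mg/L.

0.130 mg/L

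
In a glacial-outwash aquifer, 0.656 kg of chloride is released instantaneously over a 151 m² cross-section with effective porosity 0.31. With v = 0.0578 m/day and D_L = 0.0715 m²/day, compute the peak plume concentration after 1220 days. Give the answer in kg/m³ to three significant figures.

The peak of an instantaneous 1D plume sits at x = vt; there the Gaussian factor is 1 and C_max = M/(n_e·A·√(4πDt)), where n_e·A is the pore area the mass is dissolved in.
√(4πDt) = √(4π × 0.0715 × 1220) = 33.11 m, so C_max = 0.656/(0.31 × 151 × 33.11) = 0.000423 kg/m³.

0.000423 kg/m³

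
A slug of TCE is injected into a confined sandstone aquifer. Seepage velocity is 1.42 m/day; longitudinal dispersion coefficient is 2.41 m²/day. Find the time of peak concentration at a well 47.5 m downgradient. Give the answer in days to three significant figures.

For the 1D instantaneous-source solution, setting ∂C/∂t = 0 at fixed x gives v²t² + 2Dt − x² = 0, so t = (√(D² + v²x²) − D)/v².
√(D² + v²x²) = √(2.41² + 1.42² × 47.5²) = 67.49; v² = 2.0164.
t = (67.49 − 2.41)/2.0164 = 32.3 days (vs. the pure-advection estimate x/v = 33.5 d).

32.3 days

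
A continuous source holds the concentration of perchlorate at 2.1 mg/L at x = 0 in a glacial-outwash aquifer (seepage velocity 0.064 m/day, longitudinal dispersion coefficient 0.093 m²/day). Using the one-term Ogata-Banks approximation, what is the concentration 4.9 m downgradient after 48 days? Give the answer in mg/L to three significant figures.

0.568 mg/L

For a continuous step input, C/C₀ ≈ ½·erfc((x−vt)/(2√(Dt))).
vt = 0.064 × 48 = 3.072 m and 2√(Dt) = 2√(0.093 × 48) = 4.226 m.
Argument (x−vt)/(2√(Dt)) = (4.9 − 3.072)/4.226 = 0.4326; ½·erfc(0.4326) = 0.2703.
C = 2.1 × 0.2703 = 0.568 mg/L.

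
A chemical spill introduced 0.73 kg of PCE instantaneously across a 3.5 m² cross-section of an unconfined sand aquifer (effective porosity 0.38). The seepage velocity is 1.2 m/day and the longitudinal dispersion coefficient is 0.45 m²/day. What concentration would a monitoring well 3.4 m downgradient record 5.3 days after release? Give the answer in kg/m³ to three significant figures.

0.0400 kg/m³

For an instantaneous plane source, C(x,t) = M/(n_e·A·√(4πDt)) · exp(−(x−vt)²/(4Dt)), with n_e·A the pore (flow) area.
Plume center vt = 1.2 × 5.3 = 6.36 m, so the well at 3.4 m is 2.96 m upgradient of the peak.
√(4πDt) = 5.475 m, giving peak height M/(n_e·A·√(4πDt)) = 0.73/(0.38 × 3.5 × 5.475) = 0.1003 kg/m³.
(x−vt)²/(4Dt) = (-2.96)²/(4 × 0.45 × 5.3) = 0.9184; exp(−0.9184) = 0.3992.
C = 0.1003 × 0.3992 = 0.0400 kg/m³.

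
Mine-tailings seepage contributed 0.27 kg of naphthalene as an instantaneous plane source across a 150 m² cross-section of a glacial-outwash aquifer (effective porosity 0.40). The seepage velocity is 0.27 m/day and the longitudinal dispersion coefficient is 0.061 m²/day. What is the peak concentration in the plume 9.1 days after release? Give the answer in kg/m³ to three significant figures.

0.00170 kg/m³

The peak of an instantaneous 1D plume sits at x = vt; there the Gaussian factor is 1 and C_max = M/(n_e·A·√(4πDt)), where n_e·A is the pore area the mass is dissolved in.
√(4πDt) = √(4π × 0.061 × 9.1) = 2.641 m, so C_max = 0.27/(0.40 × 150 × 2.641) = 0.00170 kg/m³.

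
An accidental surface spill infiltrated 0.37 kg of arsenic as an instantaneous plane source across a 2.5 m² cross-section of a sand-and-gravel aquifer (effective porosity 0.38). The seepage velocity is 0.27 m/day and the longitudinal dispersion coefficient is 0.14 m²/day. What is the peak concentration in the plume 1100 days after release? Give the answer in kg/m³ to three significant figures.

0.00885 kg/m³

The peak of an instantaneous 1D plume sits at x = vt; there the Gaussian factor is 1 and C_max = M/(n_e·A·√(4πDt)), where n_e·A is the pore area the mass is dissolved in.
√(4πDt) = √(4π × 0.14 × 1100) = 43.99 m, so C_max = 0.37/(0.38 × 2.5 × 43.99) = 0.00885 kg/m³.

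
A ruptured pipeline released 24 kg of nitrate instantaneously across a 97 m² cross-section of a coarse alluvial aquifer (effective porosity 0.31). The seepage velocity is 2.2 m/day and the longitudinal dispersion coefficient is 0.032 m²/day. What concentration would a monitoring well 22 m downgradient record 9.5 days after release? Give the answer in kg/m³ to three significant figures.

0.151 kg/m³

For an instantaneous plane source, C(x,t) = M/(n_e·A·√(4πDt)) · exp(−(x−vt)²/(4Dt)), with n_e·A the pore (flow) area.
Plume center vt = 2.2 × 9.5 = 20.9 m, so the well at 22 m is 1.1 m downgradient of the peak.
√(4πDt) = 1.955 m, giving peak height M/(n_e·A·√(4πDt)) = 24/(0.31 × 97 × 1.955) = 0.4083 kg/m³.
(x−vt)²/(4Dt) = (1.1)²/(4 × 0.032 × 9.5) = 0.9951; exp(−0.9951) = 0.3697.
C = 0.4083 × 0.3697 = 0.151 kg/m³.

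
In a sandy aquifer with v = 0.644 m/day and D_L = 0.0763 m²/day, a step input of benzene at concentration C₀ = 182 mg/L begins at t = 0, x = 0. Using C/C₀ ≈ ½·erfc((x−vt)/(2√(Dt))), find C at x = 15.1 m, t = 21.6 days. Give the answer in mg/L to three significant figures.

46.6 mg/L

For a continuous step input, C/C₀ ≈ ½·erfc((x−vt)/(2√(Dt))).
vt = 0.644 × 21.6 = 13.9104 m and 2√(Dt) = 2√(0.0763 × 21.6) = 2.568 m.
Argument (x−vt)/(2√(Dt)) = (15.1 − 13.9104)/2.568 = 0.4632; ½·erfc(0.4632) = 0.2562.
C = 182 × 0.2562 = 46.6 mg/L.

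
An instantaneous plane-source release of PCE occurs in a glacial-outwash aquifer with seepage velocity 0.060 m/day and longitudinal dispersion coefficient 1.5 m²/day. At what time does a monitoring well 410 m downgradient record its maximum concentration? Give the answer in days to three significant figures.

For the 1D instantaneous-source solution, setting ∂C/∂t = 0 at fixed x gives v²t² + 2Dt − x² = 0, so t = (√(D² + v²x²) − D)/v².
√(D² + v²x²) = √(1.5² + 0.060² × 410²) = 24.65; v² = 0.0036.
t = (24.65 − 1.5)/0.0036 = 6430 days (vs. the pure-advection estimate x/v = 6830 d).

6430 days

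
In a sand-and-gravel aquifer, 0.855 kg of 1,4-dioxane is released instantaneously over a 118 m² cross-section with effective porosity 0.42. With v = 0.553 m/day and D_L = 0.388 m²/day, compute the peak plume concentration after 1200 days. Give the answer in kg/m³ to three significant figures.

0.000226 kg/m³

The peak of an instantaneous 1D plume sits at x = vt; there the Gaussian factor is 1 and C_max = M/(n_e·A·√(4πDt)), where n_e·A is the pore area the mass is dissolved in.
√(4πDt) = √(4π × 0.388 × 1200) = 76.49 m, so C_max = 0.855/(0.42 × 118 × 76.49) = 0.000226 kg/m³.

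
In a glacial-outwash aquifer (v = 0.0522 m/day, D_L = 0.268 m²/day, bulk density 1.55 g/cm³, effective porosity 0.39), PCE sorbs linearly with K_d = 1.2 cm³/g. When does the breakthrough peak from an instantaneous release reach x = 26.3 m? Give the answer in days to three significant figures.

Retardation factor R = 1 + ρ_b·K_d/n = 1 + 1.55 × 1.2/0.39 = 5.769.
Sorption retards both mechanisms: v_R = v/R = 0.009048 m/day, D_R = D/R = 0.04646 m²/day.
Peak time from v_R²t² + 2D_R t − x² = 0: t = (√(D_R² + v_R²x²) − D_R)/v_R².
√(D_R² + v_R²x²) = √(0.04646² + 0.009048² × 26.3²) = 0.2425; v_R² = 8.187e-05.
t = (0.2425 − 0.04646)/8.187e-05 = 2390 days.

2390 days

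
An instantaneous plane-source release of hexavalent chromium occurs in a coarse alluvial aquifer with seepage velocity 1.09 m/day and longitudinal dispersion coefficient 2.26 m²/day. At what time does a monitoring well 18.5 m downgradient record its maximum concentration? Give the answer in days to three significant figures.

For the 1D instantaneous-source solution, setting ∂C/∂t = 0 at fixed x gives v²t² + 2Dt − x² = 0, so t = (√(D² + v²x²) − D)/v².
√(D² + v²x²) = √(2.26² + 1.09² × 18.5²) = 20.29; v² = 1.1881.
t = (20.29 − 2.26)/1.1881 = 15.2 days (vs. the pure-advection estimate x/v = 17.0 d).

15.2 days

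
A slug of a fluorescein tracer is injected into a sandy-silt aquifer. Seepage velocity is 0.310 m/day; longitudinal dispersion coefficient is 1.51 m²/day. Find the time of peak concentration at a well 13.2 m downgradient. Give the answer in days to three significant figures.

For the 1D instantaneous-source solution, setting ∂C/∂t = 0 at fixed x gives v²t² + 2Dt − x² = 0, so t = (√(D² + v²x²) − D)/v².
√(D² + v²x²) = √(1.51² + 0.310² × 13.2²) = 4.362; v² = 0.0961.
t = (4.362 − 1.51)/0.0961 = 29.7 days (vs. the pure-advection estimate x/v = 42.6 d).

29.7 days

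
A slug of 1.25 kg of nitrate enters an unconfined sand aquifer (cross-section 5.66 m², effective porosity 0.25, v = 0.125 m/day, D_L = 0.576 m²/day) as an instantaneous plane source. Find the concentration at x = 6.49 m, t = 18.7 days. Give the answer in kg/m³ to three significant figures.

0.0509 kg/m³

For an instantaneous plane source, C(x,t) = M/(n_e·A·√(4πDt)) · exp(−(x−vt)²/(4Dt)), with n_e·A the pore (flow) area.
Plume center vt = 0.125 × 18.7 = 2.3375 m, so the well at 6.49 m is 4.1525 m downgradient of the peak.
√(4πDt) = 11.63 m, giving peak height M/(n_e·A·√(4πDt)) = 1.25/(0.25 × 5.66 × 11.63) = 0.07596 kg/m³.
(x−vt)²/(4Dt) = (4.1525)²/(4 × 0.576 × 18.7) = 0.4002; exp(−0.4002) = 0.6702.
C = 0.07596 × 0.6702 = 0.0509 kg/m³.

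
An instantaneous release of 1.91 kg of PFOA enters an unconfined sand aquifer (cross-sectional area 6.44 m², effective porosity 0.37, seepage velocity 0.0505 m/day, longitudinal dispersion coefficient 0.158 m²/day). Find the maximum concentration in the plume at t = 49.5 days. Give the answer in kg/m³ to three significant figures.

0.0809 kg/m³

The peak of an instantaneous 1D plume sits at x = vt; there the Gaussian factor is 1 and C_max = M/(n_e·A·√(4πDt)), where n_e·A is the pore area the mass is dissolved in.
√(4πDt) = √(4π × 0.158 × 49.5) = 9.914 m, so C_max = 1.91/(0.37 × 6.44 × 9.914) = 0.0809 kg/m³.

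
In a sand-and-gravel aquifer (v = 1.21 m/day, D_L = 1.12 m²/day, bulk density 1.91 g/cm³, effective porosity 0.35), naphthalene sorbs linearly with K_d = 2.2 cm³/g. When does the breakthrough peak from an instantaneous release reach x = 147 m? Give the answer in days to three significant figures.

Retardation factor R = 1 + ρ_b·K_d/n = 1 + 1.91 × 2.2/0.35 = 13.01.
Sorption retards both mechanisms: v_R = v/R = 0.09301 m/day, D_R = D/R = 0.08609 m²/day.
Peak time from v_R²t² + 2D_R t − x² = 0: t = (√(D_R² + v_R²x²) − D_R)/v_R².
√(D_R² + v_R²x²) = √(0.08609² + 0.09301² × 147²) = 13.67; v_R² = 0.008651.
t = (13.67 − 0.08609)/0.008651 = 1570 days.

1570 days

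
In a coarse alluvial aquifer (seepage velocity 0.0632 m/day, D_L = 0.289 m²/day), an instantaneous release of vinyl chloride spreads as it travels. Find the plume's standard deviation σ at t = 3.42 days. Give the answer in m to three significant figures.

Dispersive spreading gives a Gaussian with σ² = 2Dt; advection only shifts the center.
σ = √(2 × 0.289 × 3.42) = 1.41 m.

1.41 m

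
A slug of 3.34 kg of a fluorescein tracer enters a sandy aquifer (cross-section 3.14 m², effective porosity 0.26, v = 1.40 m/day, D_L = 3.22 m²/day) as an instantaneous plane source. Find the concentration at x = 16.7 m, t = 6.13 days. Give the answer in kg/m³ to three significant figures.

0.113 kg/m³

For an instantaneous plane source, C(x,t) = M/(n_e·A·√(4πDt)) · exp(−(x−vt)²/(4Dt)), with n_e·A the pore (flow) area.
Plume center vt = 1.40 × 6.13 = 8.582 m, so the well at 16.7 m is 8.118 m downgradient of the peak.
√(4πDt) = 15.75 m, giving peak height M/(n_e·A·√(4πDt)) = 3.34/(0.26 × 3.14 × 15.75) = 0.2598 kg/m³.
(x−vt)²/(4Dt) = (8.118)²/(4 × 3.22 × 6.13) = 0.8347; exp(−0.8347) = 0.4340.
C = 0.2598 × 0.4340 = 0.113 kg/m³.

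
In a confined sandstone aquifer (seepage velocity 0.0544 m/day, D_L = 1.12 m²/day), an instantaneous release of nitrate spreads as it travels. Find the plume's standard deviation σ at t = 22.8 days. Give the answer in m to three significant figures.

7.15 m

Dispersive spreading gives a Gaussian with σ² = 2Dt; advection only shifts the center.
σ = √(2 × 1.12 × 22.8) = 7.15 m.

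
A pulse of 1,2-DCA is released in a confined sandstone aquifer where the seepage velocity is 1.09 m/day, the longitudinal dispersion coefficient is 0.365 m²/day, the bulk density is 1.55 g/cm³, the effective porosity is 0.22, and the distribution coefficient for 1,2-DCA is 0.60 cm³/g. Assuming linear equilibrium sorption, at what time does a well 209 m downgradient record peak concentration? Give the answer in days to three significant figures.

1000 days

Retardation factor R = 1 + ρ_b·K_d/n = 1 + 1.55 × 0.60/0.22 = 5.227.
Sorption retards both mechanisms: v_R = v/R = 0.2085 m/day, D_R = D/R = 0.06983 m²/day.
Peak time from v_R²t² + 2D_R t − x² = 0: t = (√(D_R² + v_R²x²) − D_R)/v_R².
√(D_R² + v_R²x²) = √(0.06983² + 0.2085² × 209²) = 43.58; v_R² = 0.04347.
t = (43.58 − 0.06983)/0.04347 = 1000 days.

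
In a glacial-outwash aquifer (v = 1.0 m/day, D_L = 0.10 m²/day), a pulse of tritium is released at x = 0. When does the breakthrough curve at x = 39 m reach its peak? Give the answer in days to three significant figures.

For the 1D instantaneous-source solution, setting ∂C/∂t = 0 at fixed x gives v²t² + 2Dt − x² = 0, so t = (√(D² + v²x²) − D)/v².
√(D² + v²x²) = √(0.10² + 1.0² × 39²) = 39.00; v² = 1.
t = (39.00 − 0.10)/1 = 38.9 days (vs. the pure-advection estimate x/v = 39.0 d).

38.9 days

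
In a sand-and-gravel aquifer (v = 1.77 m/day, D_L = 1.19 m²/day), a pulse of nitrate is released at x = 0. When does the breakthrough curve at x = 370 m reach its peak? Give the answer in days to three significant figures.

For the 1D instantaneous-source solution, setting ∂C/∂t = 0 at fixed x gives v²t² + 2Dt − x² = 0, so t = (√(D² + v²x²) − D)/v².
√(D² + v²x²) = √(1.19² + 1.77² × 370²) = 654.9; v² = 3.1329.
t = (654.9 − 1.19)/3.1329 = 209 days (vs. the pure-advection estimate x/v = 209 d).

209 days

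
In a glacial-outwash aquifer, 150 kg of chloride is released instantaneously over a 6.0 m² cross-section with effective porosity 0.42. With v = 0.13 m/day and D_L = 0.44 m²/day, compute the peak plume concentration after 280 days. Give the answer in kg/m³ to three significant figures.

1.51 kg/m³

The peak of an instantaneous 1D plume sits at x = vt; there the Gaussian factor is 1 and C_max = M/(n_e·A·√(4πDt)), where n_e·A is the pore area the mass is dissolved in.
√(4πDt) = √(4π × 0.44 × 280) = 39.35 m, so C_max = 150/(0.42 × 6.0 × 39.35) = 1.51 kg/m³.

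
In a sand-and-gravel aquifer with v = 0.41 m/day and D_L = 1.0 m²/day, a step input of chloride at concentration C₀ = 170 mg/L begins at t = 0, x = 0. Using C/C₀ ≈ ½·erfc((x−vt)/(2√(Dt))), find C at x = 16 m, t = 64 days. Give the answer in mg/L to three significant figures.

139 mg/L

For a continuous step input, C/C₀ ≈ ½·erfc((x−vt)/(2√(Dt))).
vt = 0.41 × 64 = 26.24 m and 2√(Dt) = 2√(1.0 × 64) = 16.00 m.
Argument (x−vt)/(2√(Dt)) = (16 − 26.24)/16.00 = -0.6400; ½·erfc(-0.6400) = 0.8173.
C = 170 × 0.8173 = 139 mg/L.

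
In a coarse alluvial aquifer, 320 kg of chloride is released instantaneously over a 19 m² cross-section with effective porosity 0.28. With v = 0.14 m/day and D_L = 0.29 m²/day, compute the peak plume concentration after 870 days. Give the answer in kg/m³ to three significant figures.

1.07 kg/m³

The peak of an instantaneous 1D plume sits at x = vt; there the Gaussian factor is 1 and C_max = M/(n_e·A·√(4πDt)), where n_e·A is the pore area the mass is dissolved in.
√(4πDt) = √(4π × 0.29 × 870) = 56.31 m, so C_max = 320/(0.28 × 19 × 56.31) = 1.07 kg/m³.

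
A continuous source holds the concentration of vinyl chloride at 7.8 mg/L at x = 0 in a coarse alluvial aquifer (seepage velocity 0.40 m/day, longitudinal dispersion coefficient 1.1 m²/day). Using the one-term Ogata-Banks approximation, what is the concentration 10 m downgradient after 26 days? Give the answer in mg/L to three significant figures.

4.06 mg/L

For a continuous step input, C/C₀ ≈ ½·erfc((x−vt)/(2√(Dt))).
vt = 0.40 × 26 = 10.4 m and 2√(Dt) = 2√(1.1 × 26) = 10.70 m.
Argument (x−vt)/(2√(Dt)) = (10 − 10.4)/10.70 = -0.03738; ½·erfc(-0.03738) = 0.5211.
C = 7.8 × 0.5211 = 4.06 mg/L.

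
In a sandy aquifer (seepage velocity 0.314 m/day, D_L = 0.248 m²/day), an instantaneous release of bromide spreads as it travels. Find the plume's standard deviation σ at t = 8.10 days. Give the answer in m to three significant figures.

Dispersive spreading gives a Gaussian with σ² = 2Dt; advection only shifts the center.
σ = √(2 × 0.248 × 8.10) = 2.00 m.

2.00 m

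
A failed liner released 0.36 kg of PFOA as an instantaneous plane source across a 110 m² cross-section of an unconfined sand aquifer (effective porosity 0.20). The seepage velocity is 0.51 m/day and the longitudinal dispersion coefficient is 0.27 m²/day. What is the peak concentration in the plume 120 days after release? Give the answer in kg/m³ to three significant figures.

0.000811 kg/m³

The peak of an instantaneous 1D plume sits at x = vt; there the Gaussian factor is 1 and C_max = M/(n_e·A·√(4πDt)), where n_e·A is the pore area the mass is dissolved in.
√(4πDt) = √(4π × 0.27 × 120) = 20.18 m, so C_max = 0.36/(0.20 × 110 × 20.18) = 0.000811 kg/m³.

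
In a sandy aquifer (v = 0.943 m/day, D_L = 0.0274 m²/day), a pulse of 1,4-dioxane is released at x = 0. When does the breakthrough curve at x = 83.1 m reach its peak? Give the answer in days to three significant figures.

88.1 days

For the 1D instantaneous-source solution, setting ∂C/∂t = 0 at fixed x gives v²t² + 2Dt − x² = 0, so t = (√(D² + v²x²) − D)/v².
√(D² + v²x²) = √(0.0274² + 0.943² × 83.1²) = 78.36; v² = 0.889249.
t = (78.36 − 0.0274)/0.889249 = 88.1 days (vs. the pure-advection estimate x/v = 88.1 d).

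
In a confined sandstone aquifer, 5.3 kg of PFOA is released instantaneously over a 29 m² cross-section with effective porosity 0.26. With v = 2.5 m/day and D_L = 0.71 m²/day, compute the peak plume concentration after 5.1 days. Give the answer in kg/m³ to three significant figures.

0.104 kg/m³

The peak of an instantaneous 1D plume sits at x = vt; there the Gaussian factor is 1 and C_max = M/(n_e·A·√(4πDt)), where n_e·A is the pore area the mass is dissolved in.
√(4πDt) = √(4π × 0.71 × 5.1) = 6.746 m, so C_max = 5.3/(0.26 × 29 × 6.746) = 0.104 kg/m³.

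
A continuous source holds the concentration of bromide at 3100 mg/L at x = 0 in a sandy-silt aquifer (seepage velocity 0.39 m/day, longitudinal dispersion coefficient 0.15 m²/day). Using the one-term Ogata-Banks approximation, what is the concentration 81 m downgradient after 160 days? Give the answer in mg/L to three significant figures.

11.3 mg/L

For a continuous step input, C/C₀ ≈ ½·erfc((x−vt)/(2√(Dt))).
vt = 0.39 × 160 = 62.4 m and 2√(Dt) = 2√(0.15 × 160) = 9.798 m.
Argument (x−vt)/(2√(Dt)) = (81 − 62.4)/9.798 = 1.898; ½·erfc(1.898) = 0.003635.
C = 3100 × 0.003635 = 11.3 mg/L.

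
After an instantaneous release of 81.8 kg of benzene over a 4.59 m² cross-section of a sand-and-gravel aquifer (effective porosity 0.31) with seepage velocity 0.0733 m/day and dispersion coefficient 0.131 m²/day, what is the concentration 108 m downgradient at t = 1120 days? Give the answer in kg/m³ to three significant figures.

0.427 kg/m³

For an instantaneous plane source, C(x,t) = M/(n_e·A·√(4πDt)) · exp(−(x−vt)²/(4Dt)), with n_e·A the pore (flow) area.
Plume center vt = 0.0733 × 1120 = 82.096 m, so the well at 108 m is 25.904 m downgradient of the peak.
√(4πDt) = 42.94 m, giving peak height M/(n_e·A·√(4πDt)) = 81.8/(0.31 × 4.59 × 42.94) = 1.339 kg/m³.
(x−vt)²/(4Dt) = (25.904)²/(4 × 0.131 × 1120) = 1.143; exp(−1.143) = 0.3189.
C = 1.339 × 0.3189 = 0.427 kg/m³.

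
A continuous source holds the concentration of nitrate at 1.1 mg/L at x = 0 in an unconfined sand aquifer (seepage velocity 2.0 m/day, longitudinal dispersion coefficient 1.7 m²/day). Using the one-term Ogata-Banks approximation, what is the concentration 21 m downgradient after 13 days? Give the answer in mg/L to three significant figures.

0.851 mg/L

For a continuous step input, C/C₀ ≈ ½·erfc((x−vt)/(2√(Dt))).
vt = 2.0 × 13 = 26 m and 2√(Dt) = 2√(1.7 × 13) = 9.402 m.
Argument (x−vt)/(2√(Dt)) = (21 − 26)/9.402 = -0.5318; ½·erfc(-0.5318) = 0.7740.
C = 1.1 × 0.7740 = 0.851 mg/L.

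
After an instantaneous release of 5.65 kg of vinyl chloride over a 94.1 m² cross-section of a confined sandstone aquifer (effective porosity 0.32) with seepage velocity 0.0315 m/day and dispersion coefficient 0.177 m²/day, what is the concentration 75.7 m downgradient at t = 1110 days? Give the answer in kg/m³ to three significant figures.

0.000457 kg/m³

For an instantaneous plane source, C(x,t) = M/(n_e·A·√(4πDt)) · exp(−(x−vt)²/(4Dt)), with n_e·A the pore (flow) area.
Plume center vt = 0.0315 × 1110 = 34.965 m, so the well at 75.7 m is 40.735 m downgradient of the peak.
√(4πDt) = 49.69 m, giving peak height M/(n_e·A·√(4πDt)) = 5.65/(0.32 × 94.1 × 49.69) = 0.003776 kg/m³.
(x−vt)²/(4Dt) = (40.735)²/(4 × 0.177 × 1110) = 2.111; exp(−2.111) = 0.1211.
C = 0.003776 × 0.1211 = 0.000457 kg/m³.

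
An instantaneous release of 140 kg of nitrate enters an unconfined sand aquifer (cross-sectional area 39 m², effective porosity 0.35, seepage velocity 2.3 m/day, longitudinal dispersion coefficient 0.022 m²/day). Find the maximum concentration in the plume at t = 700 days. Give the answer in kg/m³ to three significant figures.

The peak of an instantaneous 1D plume sits at x = vt; there the Gaussian factor is 1 and C_max = M/(n_e·A·√(4πDt)), where n_e·A is the pore area the mass is dissolved in.
√(4πDt) = √(4π × 0.022 × 700) = 13.91 m, so C_max = 140/(0.35 × 39 × 13.91) = 0.737 kg/m³.

0.737 kg/m³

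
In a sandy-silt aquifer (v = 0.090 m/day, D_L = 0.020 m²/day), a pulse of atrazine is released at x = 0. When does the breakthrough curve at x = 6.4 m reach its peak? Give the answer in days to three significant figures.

For the 1D instantaneous-source solution, setting ∂C/∂t = 0 at fixed x gives v²t² + 2Dt − x² = 0, so t = (√(D² + v²x²) − D)/v².
√(D² + v²x²) = √(0.020² + 0.090² × 6.4²) = 0.5763; v² = 0.0081.
t = (0.5763 − 0.020)/0.0081 = 68.7 days (vs. the pure-advection estimate x/v = 71.1 d).

68.7 days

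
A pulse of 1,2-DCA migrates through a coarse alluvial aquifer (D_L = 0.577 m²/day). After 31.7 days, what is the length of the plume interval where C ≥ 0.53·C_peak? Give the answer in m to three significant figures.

The plume is Gaussian with σ = √(2Dt) = √(2 × 0.577 × 31.7) = 6.048 m.
C/C_peak = exp(−Δx²/(2σ²)) = 0.53 ⇒ Δx = σ·√(−2 ln 0.53) = 6.048 × 1.127 = 6.816 m.
Width = 2Δx = 13.6 m.

13.6 m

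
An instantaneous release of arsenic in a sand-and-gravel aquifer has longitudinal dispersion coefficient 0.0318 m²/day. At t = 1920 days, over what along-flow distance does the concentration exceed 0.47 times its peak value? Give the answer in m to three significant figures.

27.2 m

The plume is Gaussian with σ = √(2Dt) = √(2 × 0.0318 × 1920) = 11.05 m.
C/C_peak = exp(−Δx²/(2σ²)) = 0.47 ⇒ Δx = σ·√(−2 ln 0.47) = 11.05 × 1.229 = 13.58 m.
Width = 2Δx = 27.2 m.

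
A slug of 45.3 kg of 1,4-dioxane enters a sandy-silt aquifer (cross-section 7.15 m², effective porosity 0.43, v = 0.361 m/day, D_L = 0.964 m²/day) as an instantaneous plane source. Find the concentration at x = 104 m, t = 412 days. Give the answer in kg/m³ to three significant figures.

0.0592 kg/m³

For an instantaneous plane source, C(x,t) = M/(n_e·A·√(4πDt)) · exp(−(x−vt)²/(4Dt)), with n_e·A the pore (flow) area.
Plume center vt = 0.361 × 412 = 148.732 m, so the well at 104 m is 44.732 m upgradient of the peak.
√(4πDt) = 70.65 m, giving peak height M/(n_e·A·√(4πDt)) = 45.3/(0.43 × 7.15 × 70.65) = 0.2086 kg/m³.
(x−vt)²/(4Dt) = (-44.732)²/(4 × 0.964 × 412) = 1.260; exp(−1.260) = 0.2837.
C = 0.2086 × 0.2837 = 0.0592 kg/m³.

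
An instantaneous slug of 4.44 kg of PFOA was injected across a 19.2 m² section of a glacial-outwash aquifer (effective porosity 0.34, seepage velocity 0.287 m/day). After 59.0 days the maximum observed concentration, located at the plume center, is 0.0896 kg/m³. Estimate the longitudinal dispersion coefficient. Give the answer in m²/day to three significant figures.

0.0777 m²/day

At the plume center C_max = M/(n_e·A·√(4πDt)), so D = M²/(4πt·(n_e·A·C_max)²).
n_e·A·C_max = 0.34 × 19.2 × 0.0896 = 0.5849 kg/m.
D = 4.44²/(4π × 59.0 × 0.5849²) = 0.0777 m²/day.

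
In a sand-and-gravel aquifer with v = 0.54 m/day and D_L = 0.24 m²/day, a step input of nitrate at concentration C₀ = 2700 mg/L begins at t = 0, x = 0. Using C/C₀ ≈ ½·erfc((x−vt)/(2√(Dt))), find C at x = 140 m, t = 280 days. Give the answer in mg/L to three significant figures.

2250 mg/L

For a continuous step input, C/C₀ ≈ ½·erfc((x−vt)/(2√(Dt))).
vt = 0.54 × 280 = 151.2 m and 2√(Dt) = 2√(0.24 × 280) = 16.40 m.
Argument (x−vt)/(2√(Dt)) = (140 − 151.2)/16.40 = -0.6829; ½·erfc(-0.6829) = 0.8329.
C = 2700 × 0.8329 = 2250 mg/L.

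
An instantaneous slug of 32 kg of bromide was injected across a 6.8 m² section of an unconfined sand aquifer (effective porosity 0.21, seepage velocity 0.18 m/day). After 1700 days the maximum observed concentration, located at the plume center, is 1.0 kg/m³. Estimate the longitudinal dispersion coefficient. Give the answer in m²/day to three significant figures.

At the plume center C_max = M/(n_e·A·√(4πDt)), so D = M²/(4πt·(n_e·A·C_max)²).
n_e·A·C_max = 0.21 × 6.8 × 1.0 = 1.428 kg/m.
D = 32²/(4π × 1700 × 1.428²) = 0.0235 m²/day.

0.0235 m²/day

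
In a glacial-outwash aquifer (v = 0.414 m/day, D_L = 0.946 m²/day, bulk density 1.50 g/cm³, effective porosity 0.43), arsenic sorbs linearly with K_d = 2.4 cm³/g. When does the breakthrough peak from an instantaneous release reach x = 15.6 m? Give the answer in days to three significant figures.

Retardation factor R = 1 + ρ_b·K_d/n = 1 + 1.50 × 2.4/0.43 = 9.372.
Sorption retards both mechanisms: v_R = v/R = 0.04417 m/day, D_R = D/R = 0.1009 m²/day.
Peak time from v_R²t² + 2D_R t − x² = 0: t = (√(D_R² + v_R²x²) − D_R)/v_R².
√(D_R² + v_R²x²) = √(0.1009² + 0.04417² × 15.6²) = 0.6964; v_R² = 0.001951.
t = (0.6964 − 0.1009)/0.001951 = 305 days.

305 days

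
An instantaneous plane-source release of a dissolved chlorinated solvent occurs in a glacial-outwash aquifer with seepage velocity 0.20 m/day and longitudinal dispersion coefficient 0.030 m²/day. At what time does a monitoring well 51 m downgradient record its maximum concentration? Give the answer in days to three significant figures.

254 days

For the 1D instantaneous-source solution, setting ∂C/∂t = 0 at fixed x gives v²t² + 2Dt − x² = 0, so t = (√(D² + v²x²) − D)/v².
√(D² + v²x²) = √(0.030² + 0.20² × 51²) = 10.20; v² = 0.04.
t = (10.20 − 0.030)/0.04 = 254 days (vs. the pure-advection estimate x/v = 255 d).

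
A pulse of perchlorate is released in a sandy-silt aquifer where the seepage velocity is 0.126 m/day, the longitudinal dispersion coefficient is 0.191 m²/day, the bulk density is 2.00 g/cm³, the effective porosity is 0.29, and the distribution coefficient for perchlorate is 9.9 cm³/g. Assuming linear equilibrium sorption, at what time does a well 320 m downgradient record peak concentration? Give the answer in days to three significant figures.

175000 days

Retardation factor R = 1 + ρ_b·K_d/n = 1 + 2.00 × 9.9/0.29 = 69.28.
Sorption retards both mechanisms: v_R = v/R = 0.001819 m/day, D_R = D/R = 0.002757 m²/day.
Peak time from v_R²t² + 2D_R t − x² = 0: t = (√(D_R² + v_R²x²) − D_R)/v_R².
√(D_R² + v_R²x²) = √(0.002757² + 0.001819² × 320²) = 0.5821; v_R² = 3.309e-06.
t = (0.5821 − 0.002757)/3.309e-06 = 175000 days.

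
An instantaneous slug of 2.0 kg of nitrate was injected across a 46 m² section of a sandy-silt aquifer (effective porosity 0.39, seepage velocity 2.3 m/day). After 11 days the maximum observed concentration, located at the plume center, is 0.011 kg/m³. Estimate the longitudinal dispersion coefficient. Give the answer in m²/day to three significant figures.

0.743 m²/day

At the plume center C_max = M/(n_e·A·√(4πDt)), so D = M²/(4πt·(n_e·A·C_max)²).
n_e·A·C_max = 0.39 × 46 × 0.011 = 0.1973 kg/m.
D = 2.0²/(4π × 11 × 0.1973²) = 0.743 m²/day.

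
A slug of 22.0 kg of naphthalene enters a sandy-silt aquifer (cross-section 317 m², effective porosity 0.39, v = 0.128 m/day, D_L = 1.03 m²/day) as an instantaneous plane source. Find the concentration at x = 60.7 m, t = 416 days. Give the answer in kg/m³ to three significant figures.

0.00235 kg/m³

For an instantaneous plane source, C(x,t) = M/(n_e·A·√(4πDt)) · exp(−(x−vt)²/(4Dt)), with n_e·A the pore (flow) area.
Plume center vt = 0.128 × 416 = 53.248 m, so the well at 60.7 m is 7.452 m downgradient of the peak.
√(4πDt) = 73.38 m, giving peak height M/(n_e·A·√(4πDt)) = 22.0/(0.39 × 317 × 73.38) = 0.002425 kg/m³.
(x−vt)²/(4Dt) = (7.452)²/(4 × 1.03 × 416) = 0.03240; exp(−0.03240) = 0.9681.
C = 0.002425 × 0.9681 = 0.00235 kg/m³.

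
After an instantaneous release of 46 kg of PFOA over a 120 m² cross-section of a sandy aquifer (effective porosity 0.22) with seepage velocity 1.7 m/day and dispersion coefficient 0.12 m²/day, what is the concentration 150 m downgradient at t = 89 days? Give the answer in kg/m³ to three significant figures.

0.145 kg/m³

For an instantaneous plane source, C(x,t) = M/(n_e·A·√(4πDt)) · exp(−(x−vt)²/(4Dt)), with n_e·A the pore (flow) area.
Plume center vt = 1.7 × 89 = 151.3 m, so the well at 150 m is 1.3 m upgradient of the peak.
√(4πDt) = 11.58 m, giving peak height M/(n_e·A·√(4πDt)) = 46/(0.22 × 120 × 11.58) = 0.1505 kg/m³.
(x−vt)²/(4Dt) = (-1.3)²/(4 × 0.12 × 89) = 0.03956; exp(−0.03956) = 0.9612.
C = 0.1505 × 0.9612 = 0.145 kg/m³.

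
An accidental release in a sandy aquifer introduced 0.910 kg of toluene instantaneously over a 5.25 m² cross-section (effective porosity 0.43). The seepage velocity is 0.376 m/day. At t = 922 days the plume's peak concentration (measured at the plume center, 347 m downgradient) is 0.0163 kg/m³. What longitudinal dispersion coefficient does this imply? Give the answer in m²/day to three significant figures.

At the plume center C_max = M/(n_e·A·√(4πDt)), so D = M²/(4πt·(n_e·A·C_max)²).
n_e·A·C_max = 0.43 × 5.25 × 0.0163 = 0.03680 kg/m.
D = 0.910²/(4π × 922 × 0.03680²) = 0.0528 m²/day.

0.0528 m²/day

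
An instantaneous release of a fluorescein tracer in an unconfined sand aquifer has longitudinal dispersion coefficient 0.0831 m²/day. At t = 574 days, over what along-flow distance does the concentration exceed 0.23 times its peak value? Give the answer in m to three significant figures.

33.5 m

The plume is Gaussian with σ = √(2Dt) = √(2 × 0.0831 × 574) = 9.767 m.
C/C_peak = exp(−Δx²/(2σ²)) = 0.23 ⇒ Δx = σ·√(−2 ln 0.23) = 9.767 × 1.714 = 16.74 m.
Width = 2Δx = 33.5 m.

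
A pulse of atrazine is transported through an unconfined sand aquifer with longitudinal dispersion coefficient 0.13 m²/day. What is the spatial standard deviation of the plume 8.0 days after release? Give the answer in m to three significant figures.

Dispersive spreading gives a Gaussian with σ² = 2Dt; advection only shifts the center.
σ = √(2 × 0.13 × 8.0) = 1.44 m.

1.44 m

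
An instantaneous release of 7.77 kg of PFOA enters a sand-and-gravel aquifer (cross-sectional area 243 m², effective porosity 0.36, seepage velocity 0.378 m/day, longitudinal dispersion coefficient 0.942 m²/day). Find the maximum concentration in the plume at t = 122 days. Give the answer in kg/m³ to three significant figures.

0.00234 kg/m³

The peak of an instantaneous 1D plume sits at x = vt; there the Gaussian factor is 1 and C_max = M/(n_e·A·√(4πDt)), where n_e·A is the pore area the mass is dissolved in.
√(4πDt) = √(4π × 0.942 × 122) = 38.00 m, so C_max = 7.77/(0.36 × 243 × 38.00) = 0.00234 kg/m³.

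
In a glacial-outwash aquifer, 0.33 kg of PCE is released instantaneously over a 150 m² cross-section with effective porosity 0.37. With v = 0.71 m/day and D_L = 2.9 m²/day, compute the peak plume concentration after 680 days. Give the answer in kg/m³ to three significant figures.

3.78e-05 kg/m³

The peak of an instantaneous 1D plume sits at x = vt; there the Gaussian factor is 1 and C_max = M/(n_e·A·√(4πDt)), where n_e·A is the pore area the mass is dissolved in.
√(4πDt) = √(4π × 2.9 × 680) = 157.4 m, so C_max = 0.33/(0.37 × 150 × 157.4) = 3.78e-05 kg/m³.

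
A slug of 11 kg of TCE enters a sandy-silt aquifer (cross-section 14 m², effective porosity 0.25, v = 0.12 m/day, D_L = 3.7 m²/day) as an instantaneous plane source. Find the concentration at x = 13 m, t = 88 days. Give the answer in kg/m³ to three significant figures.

0.0489 kg/m³

For an instantaneous plane source, C(x,t) = M/(n_e·A·√(4πDt)) · exp(−(x−vt)²/(4Dt)), with n_e·A the pore (flow) area.
Plume center vt = 0.12 × 88 = 10.56 m, so the well at 13 m is 2.44 m downgradient of the peak.
√(4πDt) = 63.97 m, giving peak height M/(n_e·A·√(4πDt)) = 11/(0.25 × 14 × 63.97) = 0.04913 kg/m³.
(x−vt)²/(4Dt) = (2.44)²/(4 × 3.7 × 88) = 0.004571; exp(−0.004571) = 0.9954.
C = 0.04913 × 0.9954 = 0.0489 kg/m³.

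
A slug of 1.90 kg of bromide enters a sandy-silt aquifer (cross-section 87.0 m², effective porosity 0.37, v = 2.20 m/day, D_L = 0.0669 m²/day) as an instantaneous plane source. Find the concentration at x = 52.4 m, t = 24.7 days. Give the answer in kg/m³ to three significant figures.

For an instantaneous plane source, C(x,t) = M/(n_e·A·√(4πDt)) · exp(−(x−vt)²/(4Dt)), with n_e·A the pore (flow) area.
Plume center vt = 2.20 × 24.7 = 54.34 m, so the well at 52.4 m is 1.94 m upgradient of the peak.
√(4πDt) = 4.557 m, giving peak height M/(n_e·A·√(4πDt)) = 1.90/(0.37 × 87.0 × 4.557) = 0.01295 kg/m³.
(x−vt)²/(4Dt) = (-1.94)²/(4 × 0.0669 × 24.7) = 0.5694; exp(−0.5694) = 0.5659.
C = 0.01295 × 0.5659 = 0.00733 kg/m³.

0.00733 kg/m³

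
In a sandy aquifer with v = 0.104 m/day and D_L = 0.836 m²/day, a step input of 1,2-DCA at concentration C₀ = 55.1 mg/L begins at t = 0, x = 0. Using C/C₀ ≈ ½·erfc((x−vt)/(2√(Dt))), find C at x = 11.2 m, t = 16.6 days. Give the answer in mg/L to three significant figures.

For a continuous step input, C/C₀ ≈ ½·erfc((x−vt)/(2√(Dt))).
vt = 0.104 × 16.6 = 1.7264 m and 2√(Dt) = 2√(0.836 × 16.6) = 7.451 m.
Argument (x−vt)/(2√(Dt)) = (11.2 − 1.7264)/7.451 = 1.271; ½·erfc(1.271) = 0.03613.
C = 55.1 × 0.03613 = 1.99 mg/L.

1.99 mg/L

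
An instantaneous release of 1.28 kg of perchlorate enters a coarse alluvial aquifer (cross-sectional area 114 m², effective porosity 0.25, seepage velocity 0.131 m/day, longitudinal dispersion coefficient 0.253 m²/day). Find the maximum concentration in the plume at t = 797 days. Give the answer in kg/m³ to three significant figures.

The peak of an instantaneous 1D plume sits at x = vt; there the Gaussian factor is 1 and C_max = M/(n_e·A·√(4πDt)), where n_e·A is the pore area the mass is dissolved in.
√(4πDt) = √(4π × 0.253 × 797) = 50.34 m, so C_max = 1.28/(0.25 × 114 × 50.34) = 0.000892 kg/m³.

0.000892 kg/m³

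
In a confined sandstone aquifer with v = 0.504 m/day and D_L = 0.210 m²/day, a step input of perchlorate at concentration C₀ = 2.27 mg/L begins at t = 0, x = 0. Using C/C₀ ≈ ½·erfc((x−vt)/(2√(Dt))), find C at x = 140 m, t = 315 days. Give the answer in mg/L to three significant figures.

2.15 mg/L

For a continuous step input, C/C₀ ≈ ½·erfc((x−vt)/(2√(Dt))).
vt = 0.504 × 315 = 158.76 m and 2√(Dt) = 2√(0.210 × 315) = 16.27 m.
Argument (x−vt)/(2√(Dt)) = (140 − 158.76)/16.27 = -1.153; ½·erfc(-1.153) = 0.9485.
C = 2.27 × 0.9485 = 2.15 mg/L.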